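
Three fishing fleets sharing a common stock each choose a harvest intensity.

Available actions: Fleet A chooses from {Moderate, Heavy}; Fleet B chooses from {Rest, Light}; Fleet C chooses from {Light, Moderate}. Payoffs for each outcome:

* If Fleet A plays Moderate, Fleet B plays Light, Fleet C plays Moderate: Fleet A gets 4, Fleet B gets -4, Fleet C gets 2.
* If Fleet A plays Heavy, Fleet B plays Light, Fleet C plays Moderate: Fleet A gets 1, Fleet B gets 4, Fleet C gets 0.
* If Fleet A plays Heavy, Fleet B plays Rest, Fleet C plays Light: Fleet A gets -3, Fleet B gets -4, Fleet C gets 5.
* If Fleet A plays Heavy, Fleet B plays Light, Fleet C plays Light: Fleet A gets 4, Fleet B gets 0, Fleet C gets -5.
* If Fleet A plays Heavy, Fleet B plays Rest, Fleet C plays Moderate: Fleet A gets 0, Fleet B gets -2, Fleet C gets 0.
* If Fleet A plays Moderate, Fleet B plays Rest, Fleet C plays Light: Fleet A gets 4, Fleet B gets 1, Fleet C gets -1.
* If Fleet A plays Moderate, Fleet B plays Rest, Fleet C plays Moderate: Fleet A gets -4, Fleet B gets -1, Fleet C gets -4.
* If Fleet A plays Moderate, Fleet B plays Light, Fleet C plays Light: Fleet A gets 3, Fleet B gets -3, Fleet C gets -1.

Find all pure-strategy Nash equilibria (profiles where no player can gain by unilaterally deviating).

The unique pure-strategy Nash equilibrium is (Moderate, Rest, Light).

(Moderate, Rest, Light): Fleet A gets 4, best alternative -3; Fleet B gets 1, best alternative -3; Fleet C gets -1, best alternative -4. No profitable deviation — NE.
(Moderate, Rest, Moderate): Fleet A can switch to Heavy (-4 → 0). Not NE.
(Moderate, Light, Light): Fleet A can switch to Heavy (3 → 4). Not NE.
(Moderate, Light, Moderate): Fleet B can switch to Rest (-4 → -1). Not NE.
(Heavy, Rest, Light): Fleet A can switch to Moderate (-3 → 4). Not NE.
(Heavy, Rest, Moderate): Fleet B can switch to Light (-2 → 4). Not NE.
(Heavy, Light, Light): Fleet C can switch to Moderate (-5 → 0). Not NE.
(Heavy, Light, Moderate): Fleet A can switch to Moderate (1 → 4). Not NE.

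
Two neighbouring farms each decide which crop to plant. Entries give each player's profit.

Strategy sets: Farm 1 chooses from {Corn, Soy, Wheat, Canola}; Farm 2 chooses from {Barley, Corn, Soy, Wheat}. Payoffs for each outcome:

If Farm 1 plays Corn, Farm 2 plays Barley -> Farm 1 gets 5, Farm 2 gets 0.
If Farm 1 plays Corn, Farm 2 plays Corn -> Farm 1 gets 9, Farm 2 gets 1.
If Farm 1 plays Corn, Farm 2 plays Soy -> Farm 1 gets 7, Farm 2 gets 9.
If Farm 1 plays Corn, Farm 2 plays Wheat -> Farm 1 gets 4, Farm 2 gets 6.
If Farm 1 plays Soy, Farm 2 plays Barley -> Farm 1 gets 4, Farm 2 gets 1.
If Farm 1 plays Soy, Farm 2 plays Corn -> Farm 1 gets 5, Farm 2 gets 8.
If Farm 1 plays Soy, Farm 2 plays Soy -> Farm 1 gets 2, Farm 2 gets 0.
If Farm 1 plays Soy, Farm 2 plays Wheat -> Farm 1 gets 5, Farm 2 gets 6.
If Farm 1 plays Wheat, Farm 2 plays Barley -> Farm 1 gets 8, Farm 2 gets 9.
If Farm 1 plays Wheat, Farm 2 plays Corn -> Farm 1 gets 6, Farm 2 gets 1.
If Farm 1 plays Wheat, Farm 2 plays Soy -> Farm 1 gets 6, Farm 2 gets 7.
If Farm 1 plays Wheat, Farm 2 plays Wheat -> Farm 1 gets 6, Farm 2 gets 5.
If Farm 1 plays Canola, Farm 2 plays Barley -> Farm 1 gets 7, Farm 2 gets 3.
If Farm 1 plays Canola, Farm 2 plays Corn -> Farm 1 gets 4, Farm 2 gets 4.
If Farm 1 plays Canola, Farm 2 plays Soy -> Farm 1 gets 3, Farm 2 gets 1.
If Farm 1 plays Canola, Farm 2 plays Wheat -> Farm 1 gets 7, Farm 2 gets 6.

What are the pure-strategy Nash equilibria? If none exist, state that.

Check each profile: it is a Nash equilibrium iff no player can strictly gain by switching unilaterally.
(Corn, Barley): Farm 1 can switch to Wheat (5 → 8). Not NE.
(Corn, Corn): Farm 2 can switch to Soy (1 → 9). Not NE.
(Corn, Soy): Farm 1 gets 7, best alternative 6; Farm 2 gets 9, best alternative 6. No profitable deviation — NE.
(Corn, Wheat): Farm 1 can switch to Soy (4 → 5). Not NE.
(Soy, Barley): Farm 1 can switch to Corn (4 → 5). Not NE.
(Soy, Corn): Farm 1 can switch to Corn (5 → 9). Not NE.
(Soy, Soy): Farm 1 can switch to Corn (2 → 7). Not NE.
(Soy, Wheat): Farm 1 can switch to Wheat (5 → 6). Not NE.
(Wheat, Barley): Farm 1 gets 8, best alternative 7; Farm 2 gets 9, best alternative 7. No profitable deviation — NE.
(Wheat, Corn): Farm 1 can switch to Corn (6 → 9). Not NE.
(Canola, Wheat): Farm 1 gets 7, best alternative 6; Farm 2 gets 6, best alternative 4. No profitable deviation — NE.
(The remaining 5 profiles each have a profitable deviation by the same check.)

The pure Nash equilibria are (Corn, Soy); (Wheat, Barley); (Canola, Wheat).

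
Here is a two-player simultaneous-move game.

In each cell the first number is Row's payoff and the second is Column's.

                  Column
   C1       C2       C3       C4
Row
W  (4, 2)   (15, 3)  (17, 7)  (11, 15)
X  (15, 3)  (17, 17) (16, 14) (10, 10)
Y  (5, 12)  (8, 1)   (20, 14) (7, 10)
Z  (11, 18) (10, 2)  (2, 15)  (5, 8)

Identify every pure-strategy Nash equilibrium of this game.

The pure Nash equilibria are (W, C4) and (X, C2) and (Y, C3).

Row against C1: payoffs 4, 15, 5, 11 → best response X.
Row against C2: payoffs 15, 17, 8, 10 → best response X.
Row against C3: payoffs 17, 16, 20, 2 → best response Y.
Row against C4: payoffs 11, 10, 7, 5 → best response W.
Column against W: payoffs 2, 3, 7, 15 → best response C4.
Column against X: payoffs 3, 17, 14, 10 → best response C2.
Column against Y: payoffs 12, 1, 14, 10 → best response C3.
Column against Z: payoffs 18, 2, 15, 8 → best response C1.
Mutual best responses: (W, C4); (X, C2); (Y, C3).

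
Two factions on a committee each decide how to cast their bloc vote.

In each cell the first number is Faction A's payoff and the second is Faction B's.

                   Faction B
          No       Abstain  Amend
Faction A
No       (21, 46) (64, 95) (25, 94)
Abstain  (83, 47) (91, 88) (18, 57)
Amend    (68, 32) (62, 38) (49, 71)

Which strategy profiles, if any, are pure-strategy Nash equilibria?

(No, No): Faction A can switch to Abstain (21 → 83). Not NE.
(No, Abstain): Faction A can switch to Abstain (64 → 91). Not NE.
(No, Amend): Faction A can switch to Amend (25 → 49). Not NE.
(Abstain, No): Faction B can switch to Abstain (47 → 88). Not NE.
(Abstain, Abstain): Faction A gets 91, best alternative 64; Faction B gets 88, best alternative 57. No profitable deviation — NE.
(Abstain, Amend): Faction A can switch to No (18 → 25). Not NE.
(Amend, No): Faction A can switch to Abstain (68 → 83). Not NE.
(Amend, Abstain): Faction A can switch to No (62 → 64). Not NE.
(Amend, Amend): Faction A gets 49, best alternative 25; Faction B gets 71, best alternative 38. No profitable deviation — NE.

(Abstain, Abstain), (Amend, Amend)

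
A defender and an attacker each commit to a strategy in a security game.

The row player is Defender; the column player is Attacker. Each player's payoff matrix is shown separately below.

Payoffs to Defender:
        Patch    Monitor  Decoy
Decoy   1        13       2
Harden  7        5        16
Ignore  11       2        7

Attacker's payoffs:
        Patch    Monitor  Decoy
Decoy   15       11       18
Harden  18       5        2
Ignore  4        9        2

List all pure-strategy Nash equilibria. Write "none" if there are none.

Defender against Patch: payoffs 1, 7, 11 → best response Ignore.
Defender against Monitor: payoffs 13, 5, 2 → best response Decoy.
Defender against Decoy: payoffs 2, 16, 7 → best response Harden.
Attacker against Decoy: payoffs 15, 11, 18 → best response Decoy.
Attacker against Harden: payoffs 18, 5, 2 → best response Patch.
Attacker against Ignore: payoffs 4, 9, 2 → best response Monitor.
No profile is a mutual best response for all players.

none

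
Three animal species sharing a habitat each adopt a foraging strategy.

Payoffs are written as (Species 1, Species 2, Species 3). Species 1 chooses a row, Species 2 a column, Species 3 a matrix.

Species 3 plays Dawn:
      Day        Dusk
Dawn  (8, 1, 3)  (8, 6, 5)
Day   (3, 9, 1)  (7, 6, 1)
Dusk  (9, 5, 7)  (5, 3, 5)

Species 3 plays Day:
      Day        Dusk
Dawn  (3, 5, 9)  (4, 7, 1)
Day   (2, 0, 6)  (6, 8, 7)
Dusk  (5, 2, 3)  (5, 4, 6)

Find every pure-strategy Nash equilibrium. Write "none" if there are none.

For each strategy profile, look for a profitable unilateral deviation.
(Dawn, Day, Dawn): Species 1 can switch to Dusk (8 → 9). Not NE.
(Dawn, Day, Day): Species 1 can switch to Dusk (3 → 5). Not NE.
(Dawn, Dusk, Dawn): Species 1 gets 8, best alternative 7; Species 2 gets 6, best alternative 1; Species 3 gets 5, best alternative 1. No profitable deviation — NE.
(Dawn, Dusk, Day): Species 1 can switch to Day (4 → 6). Not NE.
(Day, Day, Dawn): Species 1 can switch to Dawn (3 → 8). Not NE.
(Day, Day, Day): Species 1 can switch to Dawn (2 → 3). Not NE.
(Day, Dusk, Dawn): Species 1 can switch to Dawn (7 → 8). Not NE.
(Day, Dusk, Day): Species 1 gets 6, best alternative 5; Species 2 gets 8, best alternative 0; Species 3 gets 7, best alternative 1. No profitable deviation — NE.
(Dusk, Day, Dawn): Species 1 gets 9, best alternative 8; Species 2 gets 5, best alternative 3; Species 3 gets 7, best alternative 3. No profitable deviation — NE.
(Dusk, Day, Day): Species 2 can switch to Dusk (2 → 4). Not NE.
(Dusk, Dusk, Dawn): Species 1 can switch to Dawn (5 → 8). Not NE.
(The remaining 1 profile has a profitable deviation by the same check.)

Pure-strategy Nash equilibria: (Dawn, Dusk, Dawn), (Day, Dusk, Day), (Dusk, Day, Dawn)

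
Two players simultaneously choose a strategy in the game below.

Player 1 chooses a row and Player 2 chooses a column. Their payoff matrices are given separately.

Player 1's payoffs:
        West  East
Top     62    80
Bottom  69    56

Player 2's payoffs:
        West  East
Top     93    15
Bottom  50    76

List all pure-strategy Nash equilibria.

none

Player 1 against West: payoffs 62, 69 → best response Bottom.
Player 1 against East: payoffs 80, 56 → best response Top.
Player 2 against Top: payoffs 93, 15 → best response West.
Player 2 against Bottom: payoffs 50, 76 → best response East.
No profile is a mutual best response for all players.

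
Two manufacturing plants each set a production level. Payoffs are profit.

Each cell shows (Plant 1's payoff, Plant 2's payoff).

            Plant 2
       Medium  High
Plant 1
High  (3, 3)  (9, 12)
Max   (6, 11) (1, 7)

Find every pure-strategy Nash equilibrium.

Mark each player's best response to every combination of opponents' strategies; a profile where every player is best-responding is a pure Nash equilibrium.
Plant 1 against Medium: payoffs 3, 6 → best response Max.
Plant 1 against High: payoffs 9, 1 → best response High.
Plant 2 against High: payoffs 3, 12 → best response High.
Plant 2 against Max: payoffs 11, 7 → best response Medium.
Mutual best responses: (High, High); (Max, Medium).

Pure-strategy Nash equilibria: (High, High) and (Max, Medium)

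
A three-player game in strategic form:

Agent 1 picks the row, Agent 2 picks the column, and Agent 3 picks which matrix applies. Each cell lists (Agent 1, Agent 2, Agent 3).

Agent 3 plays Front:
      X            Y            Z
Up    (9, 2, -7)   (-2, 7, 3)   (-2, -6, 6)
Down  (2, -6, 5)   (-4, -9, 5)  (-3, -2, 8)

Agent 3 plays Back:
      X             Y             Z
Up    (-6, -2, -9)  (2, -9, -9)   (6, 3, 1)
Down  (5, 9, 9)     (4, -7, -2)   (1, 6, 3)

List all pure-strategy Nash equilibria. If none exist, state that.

Agent 1 against (X, Front): payoffs 9, 2 → best response Up.
Agent 1 against (X, Back): payoffs -6, 5 → best response Down.
Agent 1 against (Y, Front): payoffs -2, -4 → best response Up.
Agent 1 against (Y, Back): payoffs 2, 4 → best response Down.
Agent 1 against (Z, Front): payoffs -2, -3 → best response Up.
Agent 1 against (Z, Back): payoffs 6, 1 → best response Up.
Agent 2 against (Up, Front): payoffs 2, 7, -6 → best response Y.
Agent 2 against (Up, Back): payoffs -2, -9, 3 → best response Z.
Agent 2 against (Down, Front): payoffs -6, -9, -2 → best response Z.
Agent 2 against (Down, Back): payoffs 9, -7, 6 → best response X.
Agent 3 against (Up, X): payoffs -7, -9 → best response Front.
Agent 3 against (Up, Y): payoffs 3, -9 → best response Front.
Agent 3 against (Up, Z): payoffs 6, 1 → best response Front.
Agent 3 against (Down, X): payoffs 5, 9 → best response Back.
Agent 3 against (Down, Y): payoffs 5, -2 → best response Front.
Agent 3 against (Down, Z): payoffs 8, 3 → best response Front.
Mutual best responses: (Up, Y, Front); (Down, X, Back).

The pure Nash equilibria are (Up, Y, Front); (Down, X, Back).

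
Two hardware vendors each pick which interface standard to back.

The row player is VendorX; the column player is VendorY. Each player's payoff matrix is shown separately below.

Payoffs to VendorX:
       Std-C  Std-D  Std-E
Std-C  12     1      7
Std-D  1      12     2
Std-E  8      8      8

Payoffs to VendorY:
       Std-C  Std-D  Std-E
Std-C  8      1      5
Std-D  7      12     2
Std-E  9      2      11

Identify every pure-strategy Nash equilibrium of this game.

Check each profile: it is a Nash equilibrium iff no player can strictly gain by switching unilaterally.
(Std-C, Std-C): VendorX gets 12, best alternative 8; VendorY gets 8, best alternative 5. No profitable deviation — NE.
(Std-C, Std-D): VendorX can switch to Std-D (1 → 12). Not NE.
(Std-C, Std-E): VendorX can switch to Std-E (7 → 8). Not NE.
(Std-D, Std-C): VendorX can switch to Std-C (1 → 12). Not NE.
(Std-D, Std-D): VendorX gets 12, best alternative 8; VendorY gets 12, best alternative 7. No profitable deviation — NE.
(Std-D, Std-E): VendorX can switch to Std-C (2 → 7). Not NE.
(Std-E, Std-C): VendorX can switch to Std-C (8 → 12). Not NE.
(Std-E, Std-D): VendorX can switch to Std-D (8 → 12). Not NE.
(Std-E, Std-E): VendorX gets 8, best alternative 7; VendorY gets 11, best alternative 9. No profitable deviation — NE.

(Std-C, Std-C), (Std-D, Std-D), (Std-E, Std-E)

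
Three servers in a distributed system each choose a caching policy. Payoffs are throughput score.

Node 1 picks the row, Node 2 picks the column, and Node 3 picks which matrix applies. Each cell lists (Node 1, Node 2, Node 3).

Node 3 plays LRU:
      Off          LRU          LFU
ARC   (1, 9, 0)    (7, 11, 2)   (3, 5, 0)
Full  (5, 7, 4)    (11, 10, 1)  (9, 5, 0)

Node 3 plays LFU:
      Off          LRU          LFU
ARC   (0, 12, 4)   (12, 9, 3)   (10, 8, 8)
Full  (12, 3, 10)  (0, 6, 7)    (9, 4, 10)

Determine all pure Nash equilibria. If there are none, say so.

This game has no pure Nash equilibrium.

Check each profile: it is a Nash equilibrium iff no player can strictly gain by switching unilaterally.
(ARC, Off, LRU): Node 1 can switch to Full (1 → 5). Not NE.
(ARC, Off, LFU): Node 1 can switch to Full (0 → 12). Not NE.
(ARC, LRU, LRU): Node 1 can switch to Full (7 → 11). Not NE.
(ARC, LRU, LFU): Node 2 can switch to Off (9 → 12). Not NE.
(ARC, LFU, LRU): Node 1 can switch to Full (3 → 9). Not NE.
(ARC, LFU, LFU): Node 2 can switch to Off (8 → 12). Not NE.
(Full, Off, LRU): Node 2 can switch to LRU (7 → 10). Not NE.
(Full, Off, LFU): Node 2 can switch to LRU (3 → 6). Not NE.
(The remaining 4 profiles each have a profitable deviation by the same check.)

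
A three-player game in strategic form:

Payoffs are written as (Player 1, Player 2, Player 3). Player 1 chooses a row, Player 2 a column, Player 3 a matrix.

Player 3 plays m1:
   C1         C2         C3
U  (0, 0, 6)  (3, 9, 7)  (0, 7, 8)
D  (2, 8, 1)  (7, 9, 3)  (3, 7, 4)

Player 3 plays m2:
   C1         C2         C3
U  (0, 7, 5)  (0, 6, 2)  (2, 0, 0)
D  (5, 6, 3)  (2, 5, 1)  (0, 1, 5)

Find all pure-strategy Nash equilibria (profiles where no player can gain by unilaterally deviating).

Mark each player's best response to every combination of opponents' strategies; a profile where every player is best-responding is a pure Nash equilibrium.
Player 1 against (C1, m1): payoffs 0, 2 → best response D.
Player 1 against (C1, m2): payoffs 0, 5 → best response D.
Player 1 against (C2, m1): payoffs 3, 7 → best response D.
Player 1 against (C2, m2): payoffs 0, 2 → best response D.
Player 1 against (C3, m1): payoffs 0, 3 → best response D.
Player 1 against (C3, m2): payoffs 2, 0 → best response U.
Player 2 against (U, m1): payoffs 0, 9, 7 → best response C2.
Player 2 against (U, m2): payoffs 7, 6, 0 → best response C1.
Player 2 against (D, m1): payoffs 8, 9, 7 → best response C2.
Player 2 against (D, m2): payoffs 6, 5, 1 → best response C1.
Player 3 against (U, C1): payoffs 6, 5 → best response m1.
Player 3 against (U, C2): payoffs 7, 2 → best response m1.
Player 3 against (U, C3): payoffs 8, 0 → best response m1.
Player 3 against (D, C1): payoffs 1, 3 → best response m2.
Player 3 against (D, C2): payoffs 3, 1 → best response m1.
Player 3 against (D, C3): payoffs 4, 5 → best response m2.
Mutual best responses: (D, C1, m2); (D, C2, m1).

(D, C1, m2) and (D, C2, m1)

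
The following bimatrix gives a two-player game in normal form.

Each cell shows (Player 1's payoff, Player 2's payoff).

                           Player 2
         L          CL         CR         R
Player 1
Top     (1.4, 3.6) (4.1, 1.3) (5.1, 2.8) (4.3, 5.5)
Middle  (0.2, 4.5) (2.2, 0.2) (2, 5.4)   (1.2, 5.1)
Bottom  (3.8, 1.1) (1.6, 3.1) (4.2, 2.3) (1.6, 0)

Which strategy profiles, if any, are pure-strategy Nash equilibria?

Player 1 against L: payoffs 1.4, 0.2, 3.8 → best response Bottom.
Player 1 against CL: payoffs 4.1, 2.2, 1.6 → best response Top.
Player 1 against CR: payoffs 5.1, 2, 4.2 → best response Top.
Player 1 against R: payoffs 4.3, 1.2, 1.6 → best response Top.
Player 2 against Top: payoffs 3.6, 1.3, 2.8, 5.5 → best response R.
Player 2 against Middle: payoffs 4.5, 0.2, 5.4, 5.1 → best response CR.
Player 2 against Bottom: payoffs 1.1, 3.1, 2.3, 0 → best response CL.
Mutual best responses: (Top, R).

Pure NE: (Top, R)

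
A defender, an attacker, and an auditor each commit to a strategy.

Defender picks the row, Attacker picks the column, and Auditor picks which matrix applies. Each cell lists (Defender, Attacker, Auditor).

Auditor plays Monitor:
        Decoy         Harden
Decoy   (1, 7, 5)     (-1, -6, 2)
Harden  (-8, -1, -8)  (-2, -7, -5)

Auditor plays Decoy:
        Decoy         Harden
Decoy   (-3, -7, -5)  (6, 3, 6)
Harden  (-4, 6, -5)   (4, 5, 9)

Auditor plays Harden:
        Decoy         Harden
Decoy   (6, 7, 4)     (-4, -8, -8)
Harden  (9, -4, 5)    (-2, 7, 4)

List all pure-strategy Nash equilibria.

(Decoy, Decoy, Monitor): Defender gets 1, best alternative -8; Attacker gets 7, best alternative -6; Auditor gets 5, best alternative 4. No profitable deviation — NE.
(Decoy, Decoy, Decoy): Attacker can switch to Harden (-7 → 3). Not NE.
(Decoy, Decoy, Harden): Defender can switch to Harden (6 → 9). Not NE.
(Decoy, Harden, Monitor): Attacker can switch to Decoy (-6 → 7). Not NE.
(Decoy, Harden, Decoy): Defender gets 6, best alternative 4; Attacker gets 3, best alternative -7; Auditor gets 6, best alternative 2. No profitable deviation — NE.
(Decoy, Harden, Harden): Defender can switch to Harden (-4 → -2). Not NE.
(Harden, Decoy, Monitor): Defender can switch to Decoy (-8 → 1). Not NE.
(Harden, Decoy, Decoy): Defender can switch to Decoy (-4 → -3). Not NE.
(Harden, Decoy, Harden): Attacker can switch to Harden (-4 → 7). Not NE.
(Harden, Harden, Monitor): Defender can switch to Decoy (-2 → -1). Not NE.
(Harden, Harden, Decoy): Defender can switch to Decoy (4 → 6). Not NE.
(Harden, Harden, Harden): Auditor can switch to Decoy (4 → 9). Not NE.

(Decoy, Decoy, Monitor); (Decoy, Harden, Decoy)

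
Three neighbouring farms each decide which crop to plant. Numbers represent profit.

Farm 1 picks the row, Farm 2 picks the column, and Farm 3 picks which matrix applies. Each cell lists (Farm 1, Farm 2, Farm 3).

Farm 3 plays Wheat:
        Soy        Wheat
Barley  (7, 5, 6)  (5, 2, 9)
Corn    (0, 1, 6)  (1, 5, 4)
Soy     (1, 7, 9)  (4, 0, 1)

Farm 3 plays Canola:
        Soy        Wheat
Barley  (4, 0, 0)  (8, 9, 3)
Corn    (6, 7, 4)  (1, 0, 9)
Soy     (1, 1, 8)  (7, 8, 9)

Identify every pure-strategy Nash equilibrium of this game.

Mark each player's best response to every combination of opponents' strategies; a profile where every player is best-responding is a pure Nash equilibrium.
Farm 1 against (Soy, Wheat): payoffs 7, 0, 1 → best response Barley.
Farm 1 against (Soy, Canola): payoffs 4, 6, 1 → best response Corn.
Farm 1 against (Wheat, Wheat): payoffs 5, 1, 4 → best response Barley.
Farm 1 against (Wheat, Canola): payoffs 8, 1, 7 → best response Barley.
Farm 2 against (Barley, Wheat): payoffs 5, 2 → best response Soy.
Farm 2 against (Barley, Canola): payoffs 0, 9 → best response Wheat.
Farm 2 against (Corn, Wheat): payoffs 1, 5 → best response Wheat.
Farm 2 against (Corn, Canola): payoffs 7, 0 → best response Soy.
Farm 2 against (Soy, Wheat): payoffs 7, 0 → best response Soy.
Farm 2 against (Soy, Canola): payoffs 1, 8 → best response Wheat.
Farm 3 against (Barley, Soy): payoffs 6, 0 → best response Wheat.
Farm 3 against (Barley, Wheat): payoffs 9, 3 → best response Wheat.
Farm 3 against (Corn, Soy): payoffs 6, 4 → best response Wheat.
Farm 3 against (Corn, Wheat): payoffs 4, 9 → best response Canola.
Farm 3 against (Soy, Soy): payoffs 9, 8 → best response Wheat.
Farm 3 against (Soy, Wheat): payoffs 1, 9 → best response Canola.
Mutual best responses: (Barley, Soy, Wheat).

Pure NE: (Barley, Soy, Wheat)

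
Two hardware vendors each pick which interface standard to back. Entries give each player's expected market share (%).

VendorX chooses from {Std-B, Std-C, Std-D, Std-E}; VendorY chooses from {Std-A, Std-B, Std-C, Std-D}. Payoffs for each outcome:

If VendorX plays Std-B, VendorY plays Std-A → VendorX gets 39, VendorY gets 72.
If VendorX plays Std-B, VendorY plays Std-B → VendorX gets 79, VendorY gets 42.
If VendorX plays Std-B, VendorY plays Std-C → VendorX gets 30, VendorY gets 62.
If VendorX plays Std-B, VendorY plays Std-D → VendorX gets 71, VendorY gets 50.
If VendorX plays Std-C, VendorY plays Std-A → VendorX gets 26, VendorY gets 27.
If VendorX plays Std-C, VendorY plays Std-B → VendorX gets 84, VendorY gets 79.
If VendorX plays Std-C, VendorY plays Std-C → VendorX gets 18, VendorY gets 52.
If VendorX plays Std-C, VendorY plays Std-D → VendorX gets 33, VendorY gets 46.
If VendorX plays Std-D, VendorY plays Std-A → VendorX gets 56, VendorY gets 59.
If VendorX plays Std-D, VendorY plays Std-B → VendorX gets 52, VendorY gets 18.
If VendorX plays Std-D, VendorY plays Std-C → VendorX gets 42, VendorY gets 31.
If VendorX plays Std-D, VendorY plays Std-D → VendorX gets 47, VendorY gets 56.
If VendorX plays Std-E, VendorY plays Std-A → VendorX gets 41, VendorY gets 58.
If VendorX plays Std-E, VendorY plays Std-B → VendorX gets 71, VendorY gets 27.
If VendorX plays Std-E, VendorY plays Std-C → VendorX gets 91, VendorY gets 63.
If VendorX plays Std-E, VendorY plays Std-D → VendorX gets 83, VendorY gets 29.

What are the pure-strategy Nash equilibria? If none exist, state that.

For each strategy profile, look for a profitable unilateral deviation.
(Std-B, Std-A): VendorX can switch to Std-D (39 → 56). Not NE.
(Std-B, Std-B): VendorX can switch to Std-C (79 → 84). Not NE.
(Std-B, Std-C): VendorX can switch to Std-D (30 → 42). Not NE.
(Std-B, Std-D): VendorX can switch to Std-E (71 → 83). Not NE.
(Std-C, Std-A): VendorX can switch to Std-B (26 → 39). Not NE.
(Std-C, Std-B): VendorX gets 84, best alternative 79; VendorY gets 79, best alternative 52. No profitable deviation — NE.
(Std-C, Std-C): VendorX can switch to Std-B (18 → 30). Not NE.
(Std-C, Std-D): VendorX can switch to Std-B (33 → 71). Not NE.
(Std-D, Std-A): VendorX gets 56, best alternative 41; VendorY gets 59, best alternative 56. No profitable deviation — NE.
(Std-D, Std-B): VendorX can switch to Std-B (52 → 79). Not NE.
(Std-E, Std-C): VendorX gets 91, best alternative 42; VendorY gets 63, best alternative 58. No profitable deviation — NE.
(The remaining 5 profiles each have a profitable deviation by the same check.)

(Std-C, Std-B); (Std-D, Std-A); (Std-E, Std-C)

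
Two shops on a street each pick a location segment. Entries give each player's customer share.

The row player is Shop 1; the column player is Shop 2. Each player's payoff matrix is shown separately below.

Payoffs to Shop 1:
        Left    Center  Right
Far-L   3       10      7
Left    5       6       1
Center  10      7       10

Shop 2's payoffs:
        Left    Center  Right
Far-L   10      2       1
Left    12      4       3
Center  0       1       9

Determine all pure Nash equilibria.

Shop 1 against Left: payoffs 3, 5, 10 → best response Center.
Shop 1 against Center: payoffs 10, 6, 7 → best response Far-L.
Shop 1 against Right: payoffs 7, 1, 10 → best response Center.
Shop 2 against Far-L: payoffs 10, 2, 1 → best response Left.
Shop 2 against Left: payoffs 12, 4, 3 → best response Left.
Shop 2 against Center: payoffs 0, 1, 9 → best response Right.
Mutual best responses: (Center, Right).

Pure NE: (Center, Right)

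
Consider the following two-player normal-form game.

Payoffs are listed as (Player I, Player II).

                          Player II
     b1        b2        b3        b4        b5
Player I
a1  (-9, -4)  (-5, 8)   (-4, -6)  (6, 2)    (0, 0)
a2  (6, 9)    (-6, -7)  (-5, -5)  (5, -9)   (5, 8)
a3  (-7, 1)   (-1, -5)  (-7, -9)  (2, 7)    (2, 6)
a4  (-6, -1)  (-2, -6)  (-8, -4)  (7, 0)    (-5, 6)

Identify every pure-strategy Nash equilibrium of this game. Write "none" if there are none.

Pure NE: (a2, b1)

(a1, b1): Player I can switch to a2 (-9 → 6). Not NE.
(a1, b2): Player I can switch to a3 (-5 → -1). Not NE.
(a1, b3): Player II can switch to b1 (-6 → -4). Not NE.
(a1, b4): Player I can switch to a4 (6 → 7). Not NE.
(a1, b5): Player I can switch to a2 (0 → 5). Not NE.
(a2, b1): Player I gets 6, best alternative -6; Player II gets 9, best alternative 8. No profitable deviation — NE.
(a2, b2): Player I can switch to a1 (-6 → -5). Not NE.
(a2, b3): Player I can switch to a1 (-5 → -4). Not NE.
(a2, b4): Player I can switch to a1 (5 → 6). Not NE.
(a2, b5): Player II can switch to b1 (8 → 9). Not NE.
(a3, b1): Player I can switch to a2 (-7 → 6). Not NE.
(The remaining 9 profiles each have a profitable deviation by the same check.)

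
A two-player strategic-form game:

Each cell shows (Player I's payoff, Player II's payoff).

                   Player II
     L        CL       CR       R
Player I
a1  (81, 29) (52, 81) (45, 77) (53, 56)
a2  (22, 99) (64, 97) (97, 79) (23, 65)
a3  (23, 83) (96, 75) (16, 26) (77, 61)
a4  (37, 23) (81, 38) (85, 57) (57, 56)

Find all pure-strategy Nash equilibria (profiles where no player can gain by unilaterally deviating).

Player I against L: payoffs 81, 22, 23, 37 → best response a1.
Player I against CL: payoffs 52, 64, 96, 81 → best response a3.
Player I against CR: payoffs 45, 97, 16, 85 → best response a2.
Player I against R: payoffs 53, 23, 77, 57 → best response a3.
Player II against a1: payoffs 29, 81, 77, 56 → best response CL.
Player II against a2: payoffs 99, 97, 79, 65 → best response L.
Player II against a3: payoffs 83, 75, 26, 61 → best response L.
Player II against a4: payoffs 23, 38, 57, 56 → best response CR.
No profile is a mutual best response for all players.

No pure-strategy Nash equilibrium.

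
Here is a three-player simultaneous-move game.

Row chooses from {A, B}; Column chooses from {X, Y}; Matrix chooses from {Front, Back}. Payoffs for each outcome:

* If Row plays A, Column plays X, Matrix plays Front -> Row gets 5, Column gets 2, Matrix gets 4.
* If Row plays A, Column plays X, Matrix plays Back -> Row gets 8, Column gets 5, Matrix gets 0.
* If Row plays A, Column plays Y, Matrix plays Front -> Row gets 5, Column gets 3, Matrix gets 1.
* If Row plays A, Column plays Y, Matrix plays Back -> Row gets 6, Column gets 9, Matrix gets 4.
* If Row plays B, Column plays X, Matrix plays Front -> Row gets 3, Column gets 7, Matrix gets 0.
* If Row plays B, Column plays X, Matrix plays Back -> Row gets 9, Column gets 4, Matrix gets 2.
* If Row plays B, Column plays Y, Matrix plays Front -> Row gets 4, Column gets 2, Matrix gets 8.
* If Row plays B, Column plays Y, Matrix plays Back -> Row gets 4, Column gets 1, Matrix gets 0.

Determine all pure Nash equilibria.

The pure Nash equilibria are (A, Y, Back) and (B, X, Back).

For each player, find the best response to each opponent profile; mutual best responses are the pure NE.
Row against (X, Front): payoffs 5, 3 → best response A.
Row against (X, Back): payoffs 8, 9 → best response B.
Row against (Y, Front): payoffs 5, 4 → best response A.
Row against (Y, Back): payoffs 6, 4 → best response A.
Column against (A, Front): payoffs 2, 3 → best response Y.
Column against (A, Back): payoffs 5, 9 → best response Y.
Column against (B, Front): payoffs 7, 2 → best response X.
Column against (B, Back): payoffs 4, 1 → best response X.
Matrix against (A, X): payoffs 4, 0 → best response Front.
Matrix against (A, Y): payoffs 1, 4 → best response Back.
Matrix against (B, X): payoffs 0, 2 → best response Back.
Matrix against (B, Y): payoffs 8, 0 → best response Front.
Mutual best responses: (A, Y, Back); (B, X, Back).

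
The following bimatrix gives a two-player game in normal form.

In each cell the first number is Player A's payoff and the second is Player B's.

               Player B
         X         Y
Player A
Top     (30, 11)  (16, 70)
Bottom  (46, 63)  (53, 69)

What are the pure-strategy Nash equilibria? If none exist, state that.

The unique pure-strategy Nash equilibrium is (Bottom, Y).

Player A against X: payoffs 30, 46 → best response Bottom.
Player A against Y: payoffs 16, 53 → best response Bottom.
Player B against Top: payoffs 11, 70 → best response Y.
Player B against Bottom: payoffs 63, 69 → best response Y.
Mutual best responses: (Bottom, Y).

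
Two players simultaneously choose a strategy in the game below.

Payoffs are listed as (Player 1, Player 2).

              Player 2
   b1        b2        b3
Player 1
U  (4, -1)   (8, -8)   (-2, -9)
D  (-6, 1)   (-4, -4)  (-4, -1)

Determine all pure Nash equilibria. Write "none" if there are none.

(U, b1)

(U, b1): Player 1 gets 4, best alternative -6; Player 2 gets -1, best alternative -8. No profitable deviation — NE.
(U, b2): Player 2 can switch to b1 (-8 → -1). Not NE.
(U, b3): Player 2 can switch to b1 (-9 → -1). Not NE.
(D, b1): Player 1 can switch to U (-6 → 4). Not NE.
(D, b2): Player 1 can switch to U (-4 → 8). Not NE.
(D, b3): Player 1 can switch to U (-4 → -2). Not NE.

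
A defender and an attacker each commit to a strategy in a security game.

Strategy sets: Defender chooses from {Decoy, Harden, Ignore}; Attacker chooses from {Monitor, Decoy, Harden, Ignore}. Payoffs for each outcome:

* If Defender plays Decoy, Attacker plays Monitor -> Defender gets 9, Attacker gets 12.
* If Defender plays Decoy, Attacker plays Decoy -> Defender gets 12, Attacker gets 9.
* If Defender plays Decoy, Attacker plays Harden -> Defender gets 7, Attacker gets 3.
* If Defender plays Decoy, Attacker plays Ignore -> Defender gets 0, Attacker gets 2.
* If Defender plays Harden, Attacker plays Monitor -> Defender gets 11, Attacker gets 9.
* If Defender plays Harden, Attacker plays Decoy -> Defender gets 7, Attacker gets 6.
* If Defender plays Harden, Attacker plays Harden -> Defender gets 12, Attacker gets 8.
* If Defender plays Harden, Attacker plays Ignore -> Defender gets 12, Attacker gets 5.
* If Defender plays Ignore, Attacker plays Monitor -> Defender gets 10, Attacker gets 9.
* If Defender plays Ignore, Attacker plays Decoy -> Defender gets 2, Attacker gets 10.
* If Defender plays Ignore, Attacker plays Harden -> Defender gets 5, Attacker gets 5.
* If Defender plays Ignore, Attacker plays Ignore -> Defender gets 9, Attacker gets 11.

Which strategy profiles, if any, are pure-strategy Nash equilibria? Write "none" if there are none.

(Decoy, Monitor): Defender can switch to Harden (9 → 11). Not NE.
(Decoy, Decoy): Attacker can switch to Monitor (9 → 12). Not NE.
(Decoy, Harden): Defender can switch to Harden (7 → 12). Not NE.
(Decoy, Ignore): Defender can switch to Harden (0 → 12). Not NE.
(Harden, Monitor): Defender gets 11, best alternative 10; Attacker gets 9, best alternative 8. No profitable deviation — NE.
(Harden, Decoy): Defender can switch to Decoy (7 → 12). Not NE.
(Harden, Harden): Attacker can switch to Monitor (8 → 9). Not NE.
(Harden, Ignore): Attacker can switch to Monitor (5 → 9). Not NE.
(Ignore, Monitor): Defender can switch to Harden (10 → 11). Not NE.
(Ignore, Decoy): Defender can switch to Decoy (2 → 12). Not NE.
(Ignore, Harden): Defender can switch to Decoy (5 → 7). Not NE.
(The remaining 1 profile has a profitable deviation by the same check.)

Pure NE: (Harden, Monitor)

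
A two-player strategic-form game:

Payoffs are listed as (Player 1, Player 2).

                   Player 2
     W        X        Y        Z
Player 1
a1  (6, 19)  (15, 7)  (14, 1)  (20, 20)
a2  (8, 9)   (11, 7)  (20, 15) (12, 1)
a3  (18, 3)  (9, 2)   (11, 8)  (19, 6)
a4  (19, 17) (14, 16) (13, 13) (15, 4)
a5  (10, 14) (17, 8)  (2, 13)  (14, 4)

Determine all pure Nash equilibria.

(a1, W): Player 1 can switch to a2 (6 → 8). Not NE.
(a1, X): Player 1 can switch to a5 (15 → 17). Not NE.
(a1, Y): Player 1 can switch to a2 (14 → 20). Not NE.
(a1, Z): Player 1 gets 20, best alternative 19; Player 2 gets 20, best alternative 19. No profitable deviation — NE.
(a2, W): Player 1 can switch to a3 (8 → 18). Not NE.
(a2, X): Player 1 can switch to a1 (11 → 15). Not NE.
(a2, Y): Player 1 gets 20, best alternative 14; Player 2 gets 15, best alternative 9. No profitable deviation — NE.
(a2, Z): Player 1 can switch to a1 (12 → 20). Not NE.
(a3, W): Player 1 can switch to a4 (18 → 19). Not NE.
(a3, X): Player 1 can switch to a1 (9 → 15). Not NE.
(a3, Y): Player 1 can switch to a1 (11 → 14). Not NE.
(a3, Z): Player 1 can switch to a1 (19 → 20). Not NE.
(a4, W): Player 1 gets 19, best alternative 18; Player 2 gets 17, best alternative 16. No profitable deviation — NE.
(The remaining 7 profiles each have a profitable deviation by the same check.)

(a1, Z); (a2, Y); (a4, W)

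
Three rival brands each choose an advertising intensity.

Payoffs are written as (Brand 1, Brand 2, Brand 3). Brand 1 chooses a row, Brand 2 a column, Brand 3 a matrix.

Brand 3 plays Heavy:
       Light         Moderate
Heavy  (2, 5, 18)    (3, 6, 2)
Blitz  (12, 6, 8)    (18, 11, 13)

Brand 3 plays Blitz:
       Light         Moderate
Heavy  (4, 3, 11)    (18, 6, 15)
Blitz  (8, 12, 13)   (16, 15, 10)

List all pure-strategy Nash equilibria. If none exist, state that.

(Heavy, Moderate, Blitz) and (Blitz, Moderate, Heavy)

Brand 1 against (Light, Heavy): payoffs 2, 12 → best response Blitz.
Brand 1 against (Light, Blitz): payoffs 4, 8 → best response Blitz.
Brand 1 against (Moderate, Heavy): payoffs 3, 18 → best response Blitz.
Brand 1 against (Moderate, Blitz): payoffs 18, 16 → best response Heavy.
Brand 2 against (Heavy, Heavy): payoffs 5, 6 → best response Moderate.
Brand 2 against (Heavy, Blitz): payoffs 3, 6 → best response Moderate.
Brand 2 against (Blitz, Heavy): payoffs 6, 11 → best response Moderate.
Brand 2 against (Blitz, Blitz): payoffs 12, 15 → best response Moderate.
Brand 3 against (Heavy, Light): payoffs 18, 11 → best response Heavy.
Brand 3 against (Heavy, Moderate): payoffs 2, 15 → best response Blitz.
Brand 3 against (Blitz, Light): payoffs 8, 13 → best response Blitz.
Brand 3 against (Blitz, Moderate): payoffs 13, 10 → best response Heavy.
Mutual best responses: (Heavy, Moderate, Blitz); (Blitz, Moderate, Heavy).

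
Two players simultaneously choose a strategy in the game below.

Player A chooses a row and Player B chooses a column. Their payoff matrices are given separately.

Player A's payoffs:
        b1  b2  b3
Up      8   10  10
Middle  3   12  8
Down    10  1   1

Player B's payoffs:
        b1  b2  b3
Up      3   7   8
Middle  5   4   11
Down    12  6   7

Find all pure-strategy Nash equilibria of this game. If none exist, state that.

(Up, b3), (Down, b1)

Player A against b1: payoffs 8, 3, 10 → best response Down.
Player A against b2: payoffs 10, 12, 1 → best response Middle.
Player A against b3: payoffs 10, 8, 1 → best response Up.
Player B against Up: payoffs 3, 7, 8 → best response b3.
Player B against Middle: payoffs 5, 4, 11 → best response b3.
Player B against Down: payoffs 12, 6, 7 → best response b1.
Mutual best responses: (Up, b3); (Down, b1).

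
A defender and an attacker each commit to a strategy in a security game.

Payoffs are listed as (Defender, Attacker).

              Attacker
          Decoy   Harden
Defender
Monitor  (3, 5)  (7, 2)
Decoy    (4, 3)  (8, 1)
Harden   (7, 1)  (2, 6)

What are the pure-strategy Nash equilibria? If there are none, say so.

No pure-strategy Nash equilibrium.

For each player, find the best response to each opponent profile; mutual best responses are the pure NE.
Defender against Decoy: payoffs 3, 4, 7 → best response Harden.
Defender against Harden: payoffs 7, 8, 2 → best response Decoy.
Attacker against Monitor: payoffs 5, 2 → best response Decoy.
Attacker against Decoy: payoffs 3, 1 → best response Decoy.
Attacker against Harden: payoffs 1, 6 → best response Harden.
No profile is a mutual best response for all players.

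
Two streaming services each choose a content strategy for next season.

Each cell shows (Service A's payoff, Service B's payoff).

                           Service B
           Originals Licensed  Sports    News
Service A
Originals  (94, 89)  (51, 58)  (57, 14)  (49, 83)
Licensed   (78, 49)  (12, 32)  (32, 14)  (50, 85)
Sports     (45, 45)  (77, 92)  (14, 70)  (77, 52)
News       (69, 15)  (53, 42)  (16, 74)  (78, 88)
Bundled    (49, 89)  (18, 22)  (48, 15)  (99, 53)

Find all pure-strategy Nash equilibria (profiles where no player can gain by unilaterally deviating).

For each player, find the best response to each opponent profile; mutual best responses are the pure NE.
Service A against Originals: payoffs 94, 78, 45, 69, 49 → best response Originals.
Service A against Licensed: payoffs 51, 12, 77, 53, 18 → best response Sports.
Service A against Sports: payoffs 57, 32, 14, 16, 48 → best response Originals.
Service A against News: payoffs 49, 50, 77, 78, 99 → best response Bundled.
Service B against Originals: payoffs 89, 58, 14, 83 → best response Originals.
Service B against Licensed: payoffs 49, 32, 14, 85 → best response News.
Service B against Sports: payoffs 45, 92, 70, 52 → best response Licensed.
Service B against News: payoffs 15, 42, 74, 88 → best response News.
Service B against Bundled: payoffs 89, 22, 15, 53 → best response Originals.
Mutual best responses: (Originals, Originals); (Sports, Licensed).

Pure-strategy Nash equilibria: (Originals, Originals); (Sports, Licensed)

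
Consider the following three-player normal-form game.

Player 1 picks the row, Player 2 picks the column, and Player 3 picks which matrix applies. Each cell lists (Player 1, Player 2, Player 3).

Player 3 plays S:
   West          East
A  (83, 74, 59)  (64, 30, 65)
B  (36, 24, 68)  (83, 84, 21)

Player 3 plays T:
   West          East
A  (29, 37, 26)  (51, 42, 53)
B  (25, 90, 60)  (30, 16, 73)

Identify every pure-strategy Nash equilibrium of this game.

Player 1 against (West, S): payoffs 83, 36 → best response A.
Player 1 against (West, T): payoffs 29, 25 → best response A.
Player 1 against (East, S): payoffs 64, 83 → best response B.
Player 1 against (East, T): payoffs 51, 30 → best response A.
Player 2 against (A, S): payoffs 74, 30 → best response West.
Player 2 against (A, T): payoffs 37, 42 → best response East.
Player 2 against (B, S): payoffs 24, 84 → best response East.
Player 2 against (B, T): payoffs 90, 16 → best response West.
Player 3 against (A, West): payoffs 59, 26 → best response S.
Player 3 against (A, East): payoffs 65, 53 → best response S.
Player 3 against (B, West): payoffs 68, 60 → best response S.
Player 3 against (B, East): payoffs 21, 73 → best response T.
Mutual best responses: (A, West, S).

Pure NE: (A, West, S)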